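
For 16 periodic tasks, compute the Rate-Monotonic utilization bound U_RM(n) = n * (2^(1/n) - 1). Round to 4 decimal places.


Compute 2^(1/16) = 1.0442737824
Subtract 1: 1.0442737824 - 1 = 0.0442737824
Multiply by n: 16 * 0.0442737824 = 0.7083805184
Round to 4 dp: 0.7084

0.7084


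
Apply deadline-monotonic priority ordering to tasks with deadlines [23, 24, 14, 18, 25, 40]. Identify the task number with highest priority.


Sort tasks by relative deadline (ascending):
  Task 3: deadline = 14
  Task 4: deadline = 18
  Task 1: deadline = 23
  Task 2: deadline = 24
  Task 5: deadline = 25
  Task 6: deadline = 40
Priority order (highest first): [3, 4, 1, 2, 5, 6]
Highest priority task = 3

3


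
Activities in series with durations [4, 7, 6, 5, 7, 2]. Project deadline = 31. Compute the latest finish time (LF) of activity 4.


LF(activity 4) = deadline - sum of successor durations
Successors: activities 5 through 6 with durations [7, 2]
Sum of successor durations = 9
LF = 31 - 9 = 22

22


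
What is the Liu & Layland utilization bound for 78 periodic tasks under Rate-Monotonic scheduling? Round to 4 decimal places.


Compute 2^(1/78) = 1.0089261045
Subtract 1: 1.0089261045 - 1 = 0.0089261045
Multiply by n: 78 * 0.0089261045 = 0.6962361510
Round to 4 dp: 0.6962

0.6962


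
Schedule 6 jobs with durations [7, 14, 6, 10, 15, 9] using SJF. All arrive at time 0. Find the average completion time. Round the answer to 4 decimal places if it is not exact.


SJF order (ascending): [6, 7, 9, 10, 14, 15]
Completion times:
  Job 1: burst=6, C=6
  Job 2: burst=7, C=13
  Job 3: burst=9, C=22
  Job 4: burst=10, C=32
  Job 5: burst=14, C=46
  Job 6: burst=15, C=61
Average completion = 180/6 = 30.0

30.0


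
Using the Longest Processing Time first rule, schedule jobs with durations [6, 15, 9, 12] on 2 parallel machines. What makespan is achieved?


Sort jobs in decreasing order (LPT): [15, 12, 9, 6]
Assign each job to the least loaded machine:
  Machine 1: jobs [15, 6], load = 21
  Machine 2: jobs [12, 9], load = 21
Makespan = max load = 21

21


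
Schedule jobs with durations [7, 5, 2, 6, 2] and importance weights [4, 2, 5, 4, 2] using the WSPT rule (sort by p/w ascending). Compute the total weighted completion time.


Compute p/w ratios and sort ascending (WSPT): [(2, 5), (2, 2), (6, 4), (7, 4), (5, 2)]
Compute weighted completion times:
  Job (p=2,w=5): C=2, w*C=5*2=10
  Job (p=2,w=2): C=4, w*C=2*4=8
  Job (p=6,w=4): C=10, w*C=4*10=40
  Job (p=7,w=4): C=17, w*C=4*17=68
  Job (p=5,w=2): C=22, w*C=2*22=44
Total weighted completion time = 170

170


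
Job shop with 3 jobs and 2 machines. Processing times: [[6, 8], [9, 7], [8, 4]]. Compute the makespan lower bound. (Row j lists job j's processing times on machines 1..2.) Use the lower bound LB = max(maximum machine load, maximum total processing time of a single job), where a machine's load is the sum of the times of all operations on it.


Machine loads:
  Machine 1: 6 + 9 + 8 = 23
  Machine 2: 8 + 7 + 4 = 19
Max machine load = 23
Job totals:
  Job 1: 14
  Job 2: 16
  Job 3: 12
Max job total = 16
Lower bound = max(23, 16) = 23

23


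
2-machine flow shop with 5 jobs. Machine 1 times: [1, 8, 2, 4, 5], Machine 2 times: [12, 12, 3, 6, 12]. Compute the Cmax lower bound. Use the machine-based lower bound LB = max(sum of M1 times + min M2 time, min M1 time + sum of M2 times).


LB1 = sum(M1 times) + min(M2 times) = 20 + 3 = 23
LB2 = min(M1 times) + sum(M2 times) = 1 + 45 = 46
Lower bound = max(LB1, LB2) = max(23, 46) = 46

46


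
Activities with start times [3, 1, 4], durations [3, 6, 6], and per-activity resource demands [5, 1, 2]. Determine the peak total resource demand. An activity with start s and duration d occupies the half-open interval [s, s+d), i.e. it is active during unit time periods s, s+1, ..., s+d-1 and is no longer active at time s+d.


Each activity i is active on [start_i, start_i + duration_i).
Compute total resource usage per time slot:
  t=0: active resources = [], total = 0
  t=1: active resources = [1], total = 1
  t=2: active resources = [1], total = 1
  t=3: active resources = [5, 1], total = 6
  t=4: active resources = [5, 1, 2], total = 8
  t=5: active resources = [5, 1, 2], total = 8
  t=6: active resources = [1, 2], total = 3
  t=7: active resources = [2], total = 2
  t=8: active resources = [2], total = 2
  t=9: active resources = [2], total = 2
Peak resource demand = 8

8


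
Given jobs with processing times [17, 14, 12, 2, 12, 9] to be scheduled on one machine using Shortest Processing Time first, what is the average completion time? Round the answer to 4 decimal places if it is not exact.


Sort jobs by processing time (SPT order): [2, 9, 12, 12, 14, 17]
Compute completion times sequentially:
  Job 1: processing = 2, completes at 2
  Job 2: processing = 9, completes at 11
  Job 3: processing = 12, completes at 23
  Job 4: processing = 12, completes at 35
  Job 5: processing = 14, completes at 49
  Job 6: processing = 17, completes at 66
Sum of completion times = 186
Average completion time = 186/6 = 31.0

31.0


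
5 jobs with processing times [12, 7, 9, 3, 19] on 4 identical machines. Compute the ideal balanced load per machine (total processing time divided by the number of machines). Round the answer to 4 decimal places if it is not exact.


Total processing time = 12 + 7 + 9 + 3 + 19 = 50
Number of machines = 4
Ideal balanced load = 50 / 4 = 12.5

12.5


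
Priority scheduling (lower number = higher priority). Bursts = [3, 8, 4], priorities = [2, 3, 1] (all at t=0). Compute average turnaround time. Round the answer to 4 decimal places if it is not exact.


Sort by priority (ascending = highest first):
Order: [(1, 4), (2, 3), (3, 8)]
Completion times:
  Priority 1, burst=4, C=4
  Priority 2, burst=3, C=7
  Priority 3, burst=8, C=15
Average turnaround = 26/3 = 8.6667

8.6667


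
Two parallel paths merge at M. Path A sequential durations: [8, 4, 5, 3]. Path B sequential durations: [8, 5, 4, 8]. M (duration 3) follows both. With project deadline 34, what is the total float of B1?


Forward pass: ES(B1) = sum of predecessors on chain B = 0
EF = ES + duration = 0 + 8 = 8
Backward pass: LF(M) = deadline = 34; LS(M) = 34 - 3 = 31
LF(B1) = LS(M) - sum(successors on chain B) = 31 - 17 = 14
LS = LF - duration = 14 - 8 = 6
Total float = LS - ES = 6 - 0 = 6

6


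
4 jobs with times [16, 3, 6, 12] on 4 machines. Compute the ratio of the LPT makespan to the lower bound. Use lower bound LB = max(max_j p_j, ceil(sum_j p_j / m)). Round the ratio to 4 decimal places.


LPT order: [16, 12, 6, 3]
Machine loads after assignment: [16, 12, 6, 3]
LPT makespan = 16
Lower bound = max(max_job, ceil(total/4)) = max(16, 10) = 16
Ratio = 16 / 16 = 1.0

1.0


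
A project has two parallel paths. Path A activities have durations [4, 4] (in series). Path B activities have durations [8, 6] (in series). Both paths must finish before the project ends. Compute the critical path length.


Path A total = 4 + 4 = 8
Path B total = 8 + 6 = 14
Critical path = longest path = max(8, 14) = 14

14


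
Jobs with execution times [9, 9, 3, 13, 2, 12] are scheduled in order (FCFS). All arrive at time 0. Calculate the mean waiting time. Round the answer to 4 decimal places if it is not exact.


FCFS order (as given): [9, 9, 3, 13, 2, 12]
Waiting times:
  Job 1: wait = 0
  Job 2: wait = 9
  Job 3: wait = 18
  Job 4: wait = 21
  Job 5: wait = 34
  Job 6: wait = 36
Sum of waiting times = 118
Average waiting time = 118/6 = 19.6667

19.6667


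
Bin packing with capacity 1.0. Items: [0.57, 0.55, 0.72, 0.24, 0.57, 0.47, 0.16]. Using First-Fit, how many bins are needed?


Place items sequentially using First-Fit:
  Item 0.57 -> new Bin 1
  Item 0.55 -> new Bin 2
  Item 0.72 -> new Bin 3
  Item 0.24 -> Bin 1 (now 0.81)
  Item 0.57 -> new Bin 4
  Item 0.47 -> new Bin 5
  Item 0.16 -> Bin 1 (now 0.97)
Total bins used = 5

5


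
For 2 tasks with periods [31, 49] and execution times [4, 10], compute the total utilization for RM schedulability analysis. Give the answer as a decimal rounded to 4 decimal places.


Compute individual utilizations (exact fractions):
  Task 1: C/T = 4/31 (approx. 0.129)
  Task 2: C/T = 10/49 (approx. 0.2041)
Total utilization U = 4/31 + 10/49 = 506/1519
Rounded to 4 decimal places: U = 0.3331
RM (Liu & Layland) bound for 2 tasks = 0.828427; compare with U = 506/1519 (approx. 0.333114)
U <= bound, so schedulable by RM sufficient condition.

0.3331


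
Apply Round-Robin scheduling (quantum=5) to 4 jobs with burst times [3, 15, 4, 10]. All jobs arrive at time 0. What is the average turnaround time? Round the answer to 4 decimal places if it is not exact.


Time quantum = 5
Execution trace:
  J1 runs 3 units, time = 3
  J2 runs 5 units, time = 8
  J3 runs 4 units, time = 12
  J4 runs 5 units, time = 17
  J2 runs 5 units, time = 22
  J4 runs 5 units, time = 27
  J2 runs 5 units, time = 32
Finish times: [3, 32, 12, 27]
Average turnaround = 74/4 = 18.5

18.5


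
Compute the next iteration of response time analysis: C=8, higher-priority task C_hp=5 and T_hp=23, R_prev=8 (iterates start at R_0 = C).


R_next = C + ceil(R_prev / T_hp) * C_hp
ceil(8 / 23) = ceil(0.3478) = 1
Interference = 1 * 5 = 5
R_next = 8 + 5 = 13

13


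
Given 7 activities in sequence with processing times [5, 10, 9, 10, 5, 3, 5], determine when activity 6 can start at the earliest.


Activity 6 starts after activities 1 through 5 complete.
Predecessor durations: [5, 10, 9, 10, 5]
ES = 5 + 10 + 9 + 10 + 5 = 39

39


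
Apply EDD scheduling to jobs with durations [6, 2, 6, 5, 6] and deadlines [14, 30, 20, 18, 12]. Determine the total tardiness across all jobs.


Sort by due date (EDD order): [(6, 12), (6, 14), (5, 18), (6, 20), (2, 30)]
Compute completion times and tardiness:
  Job 1: p=6, d=12, C=6, tardiness=max(0,6-12)=0
  Job 2: p=6, d=14, C=12, tardiness=max(0,12-14)=0
  Job 3: p=5, d=18, C=17, tardiness=max(0,17-18)=0
  Job 4: p=6, d=20, C=23, tardiness=max(0,23-20)=3
  Job 5: p=2, d=30, C=25, tardiness=max(0,25-30)=0
Total tardiness = 3

3


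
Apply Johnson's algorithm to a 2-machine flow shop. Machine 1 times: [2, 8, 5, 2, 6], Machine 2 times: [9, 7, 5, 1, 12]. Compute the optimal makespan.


Apply Johnson's rule:
  Group 1 (a <= b): [(1, 2, 9), (3, 5, 5), (5, 6, 12)]
  Group 2 (a > b): [(2, 8, 7), (4, 2, 1)]
Optimal job order: [1, 3, 5, 2, 4]
Schedule:
  Job 1: M1 done at 2, M2 done at 11
  Job 3: M1 done at 7, M2 done at 16
  Job 5: M1 done at 13, M2 done at 28
  Job 2: M1 done at 21, M2 done at 35
  Job 4: M1 done at 23, M2 done at 36
Makespan = 36

36


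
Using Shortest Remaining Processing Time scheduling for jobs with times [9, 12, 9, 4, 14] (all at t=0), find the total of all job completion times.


Since all jobs arrive at t=0, SRPT equals SPT ordering.
SPT order: [4, 9, 9, 12, 14]
Completion times:
  Job 1: p=4, C=4
  Job 2: p=9, C=13
  Job 3: p=9, C=22
  Job 4: p=12, C=34
  Job 5: p=14, C=48
Total completion time = 4 + 13 + 22 + 34 + 48 = 121

121


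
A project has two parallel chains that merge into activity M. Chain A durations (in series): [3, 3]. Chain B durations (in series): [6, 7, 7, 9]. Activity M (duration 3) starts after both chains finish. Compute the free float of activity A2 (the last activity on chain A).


ES(A2) = sum of predecessors on chain A = 3
EF(A2) = ES + duration = 3 + 3 = 6
Successor of A2 is M. ES(M) = max(sum(A), sum(B)) = max(6, 29) = 29
Free float = ES(successor) - EF(current) = 29 - 6 = 23

23


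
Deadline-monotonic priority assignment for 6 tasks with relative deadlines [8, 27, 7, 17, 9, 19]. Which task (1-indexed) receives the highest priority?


Sort tasks by relative deadline (ascending):
  Task 3: deadline = 7
  Task 1: deadline = 8
  Task 5: deadline = 9
  Task 4: deadline = 17
  Task 6: deadline = 19
  Task 2: deadline = 27
Priority order (highest first): [3, 1, 5, 4, 6, 2]
Highest priority task = 3

3


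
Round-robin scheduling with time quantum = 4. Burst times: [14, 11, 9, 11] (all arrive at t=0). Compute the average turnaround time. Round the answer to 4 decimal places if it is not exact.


Time quantum = 4
Execution trace:
  J1 runs 4 units, time = 4
  J2 runs 4 units, time = 8
  J3 runs 4 units, time = 12
  J4 runs 4 units, time = 16
  J1 runs 4 units, time = 20
  J2 runs 4 units, time = 24
  J3 runs 4 units, time = 28
  J4 runs 4 units, time = 32
  J1 runs 4 units, time = 36
  J2 runs 3 units, time = 39
  J3 runs 1 units, time = 40
  J4 runs 3 units, time = 43
  J1 runs 2 units, time = 45
Finish times: [45, 39, 40, 43]
Average turnaround = 167/4 = 41.75

41.75


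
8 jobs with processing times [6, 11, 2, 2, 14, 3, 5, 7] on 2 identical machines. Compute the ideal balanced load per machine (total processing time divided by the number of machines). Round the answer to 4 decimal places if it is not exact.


Total processing time = 6 + 11 + 2 + 2 + 14 + 3 + 5 + 7 = 50
Number of machines = 2
Ideal balanced load = 50 / 2 = 25.0

25.0


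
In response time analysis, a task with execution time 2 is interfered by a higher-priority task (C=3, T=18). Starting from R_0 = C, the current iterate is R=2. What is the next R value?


R_next = C + ceil(R_prev / T_hp) * C_hp
ceil(2 / 18) = ceil(0.1111) = 1
Interference = 1 * 3 = 3
R_next = 2 + 3 = 5

5


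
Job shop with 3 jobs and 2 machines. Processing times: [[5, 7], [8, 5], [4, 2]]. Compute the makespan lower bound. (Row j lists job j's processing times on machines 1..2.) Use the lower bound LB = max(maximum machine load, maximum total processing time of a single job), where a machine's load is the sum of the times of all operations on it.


Machine loads:
  Machine 1: 5 + 8 + 4 = 17
  Machine 2: 7 + 5 + 2 = 14
Max machine load = 17
Job totals:
  Job 1: 12
  Job 2: 13
  Job 3: 6
Max job total = 13
Lower bound = max(17, 13) = 17

17


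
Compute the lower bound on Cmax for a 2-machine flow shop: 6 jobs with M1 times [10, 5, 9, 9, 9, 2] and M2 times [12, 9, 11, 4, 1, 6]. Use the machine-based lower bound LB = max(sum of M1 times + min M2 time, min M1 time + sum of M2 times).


LB1 = sum(M1 times) + min(M2 times) = 44 + 1 = 45
LB2 = min(M1 times) + sum(M2 times) = 2 + 43 = 45
Lower bound = max(LB1, LB2) = max(45, 45) = 45

45


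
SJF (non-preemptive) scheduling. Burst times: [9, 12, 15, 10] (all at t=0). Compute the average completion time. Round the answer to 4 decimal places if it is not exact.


SJF order (ascending): [9, 10, 12, 15]
Completion times:
  Job 1: burst=9, C=9
  Job 2: burst=10, C=19
  Job 3: burst=12, C=31
  Job 4: burst=15, C=46
Average completion = 105/4 = 26.25

26.25


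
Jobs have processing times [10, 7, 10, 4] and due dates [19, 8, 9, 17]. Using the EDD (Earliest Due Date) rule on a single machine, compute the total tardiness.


Sort by due date (EDD order): [(7, 8), (10, 9), (4, 17), (10, 19)]
Compute completion times and tardiness:
  Job 1: p=7, d=8, C=7, tardiness=max(0,7-8)=0
  Job 2: p=10, d=9, C=17, tardiness=max(0,17-9)=8
  Job 3: p=4, d=17, C=21, tardiness=max(0,21-17)=4
  Job 4: p=10, d=19, C=31, tardiness=max(0,31-19)=12
Total tardiness = 24

24


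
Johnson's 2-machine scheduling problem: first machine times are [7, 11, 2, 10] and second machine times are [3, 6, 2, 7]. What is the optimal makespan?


Apply Johnson's rule:
  Group 1 (a <= b): [(3, 2, 2)]
  Group 2 (a > b): [(4, 10, 7), (2, 11, 6), (1, 7, 3)]
Optimal job order: [3, 4, 2, 1]
Schedule:
  Job 3: M1 done at 2, M2 done at 4
  Job 4: M1 done at 12, M2 done at 19
  Job 2: M1 done at 23, M2 done at 29
  Job 1: M1 done at 30, M2 done at 33
Makespan = 33

33


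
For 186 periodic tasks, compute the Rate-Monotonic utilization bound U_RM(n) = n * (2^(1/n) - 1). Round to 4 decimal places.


Compute 2^(1/186) = 1.0037335501
Subtract 1: 1.0037335501 - 1 = 0.0037335501
Multiply by n: 186 * 0.0037335501 = 0.6944403186
Round to 4 dp: 0.6944

0.6944


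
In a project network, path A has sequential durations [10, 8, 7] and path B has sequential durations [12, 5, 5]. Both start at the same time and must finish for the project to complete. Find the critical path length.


Path A total = 10 + 8 + 7 = 25
Path B total = 12 + 5 + 5 = 22
Critical path = longest path = max(25, 22) = 25

25


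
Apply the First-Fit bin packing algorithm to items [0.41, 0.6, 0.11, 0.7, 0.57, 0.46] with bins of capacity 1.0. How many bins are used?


Place items sequentially using First-Fit:
  Item 0.41 -> new Bin 1
  Item 0.6 -> new Bin 2
  Item 0.11 -> Bin 1 (now 0.52)
  Item 0.7 -> new Bin 3
  Item 0.57 -> new Bin 4
  Item 0.46 -> Bin 1 (now 0.98)
Total bins used = 4

4


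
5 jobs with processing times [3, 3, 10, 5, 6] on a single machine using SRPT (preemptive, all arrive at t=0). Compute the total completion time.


Since all jobs arrive at t=0, SRPT equals SPT ordering.
SPT order: [3, 3, 5, 6, 10]
Completion times:
  Job 1: p=3, C=3
  Job 2: p=3, C=6
  Job 3: p=5, C=11
  Job 4: p=6, C=17
  Job 5: p=10, C=27
Total completion time = 3 + 6 + 11 + 17 + 27 = 64

64


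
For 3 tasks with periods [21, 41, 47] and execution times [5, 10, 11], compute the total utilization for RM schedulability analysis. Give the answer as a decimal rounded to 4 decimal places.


Compute individual utilizations (exact fractions):
  Task 1: C/T = 5/21 (approx. 0.2381)
  Task 2: C/T = 10/41 (approx. 0.2439)
  Task 3: C/T = 11/47 (approx. 0.234)
Total utilization U = 5/21 + 10/41 + 11/47 = 28976/40467
Rounded to 4 decimal places: U = 0.7160
RM (Liu & Layland) bound for 3 tasks = 0.779763; compare with U = 28976/40467 (approx. 0.716040)
U <= bound, so schedulable by RM sufficient condition.

0.7160


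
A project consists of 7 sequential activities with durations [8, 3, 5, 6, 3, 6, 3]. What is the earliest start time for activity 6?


Activity 6 starts after activities 1 through 5 complete.
Predecessor durations: [8, 3, 5, 6, 3]
ES = 8 + 3 + 5 + 6 + 3 = 25

25


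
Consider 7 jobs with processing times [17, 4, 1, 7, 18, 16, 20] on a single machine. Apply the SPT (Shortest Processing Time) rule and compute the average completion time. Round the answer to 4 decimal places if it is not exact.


Sort jobs by processing time (SPT order): [1, 4, 7, 16, 17, 18, 20]
Compute completion times sequentially:
  Job 1: processing = 1, completes at 1
  Job 2: processing = 4, completes at 5
  Job 3: processing = 7, completes at 12
  Job 4: processing = 16, completes at 28
  Job 5: processing = 17, completes at 45
  Job 6: processing = 18, completes at 63
  Job 7: processing = 20, completes at 83
Sum of completion times = 237
Average completion time = 237/7 = 33.8571

33.8571


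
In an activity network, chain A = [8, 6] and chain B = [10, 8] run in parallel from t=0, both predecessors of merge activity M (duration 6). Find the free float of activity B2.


ES(B2) = sum of predecessors on chain B = 10
EF(B2) = ES + duration = 10 + 8 = 18
Successor of B2 is M. ES(M) = max(sum(A), sum(B)) = max(14, 18) = 18
Free float = ES(successor) - EF(current) = 18 - 18 = 0

0


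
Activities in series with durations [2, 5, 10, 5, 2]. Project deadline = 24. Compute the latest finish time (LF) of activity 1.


LF(activity 1) = deadline - sum of successor durations
Successors: activities 2 through 5 with durations [5, 10, 5, 2]
Sum of successor durations = 22
LF = 24 - 22 = 2

2


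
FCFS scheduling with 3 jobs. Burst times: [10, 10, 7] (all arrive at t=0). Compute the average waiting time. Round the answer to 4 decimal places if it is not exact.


FCFS order (as given): [10, 10, 7]
Waiting times:
  Job 1: wait = 0
  Job 2: wait = 10
  Job 3: wait = 20
Sum of waiting times = 30
Average waiting time = 30/3 = 10.0

10.0


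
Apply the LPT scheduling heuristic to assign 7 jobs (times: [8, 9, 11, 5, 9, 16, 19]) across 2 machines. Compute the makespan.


Sort jobs in decreasing order (LPT): [19, 16, 11, 9, 9, 8, 5]
Assign each job to the least loaded machine:
  Machine 1: jobs [19, 9, 8, 5], load = 41
  Machine 2: jobs [16, 11, 9], load = 36
Makespan = max load = 41

41


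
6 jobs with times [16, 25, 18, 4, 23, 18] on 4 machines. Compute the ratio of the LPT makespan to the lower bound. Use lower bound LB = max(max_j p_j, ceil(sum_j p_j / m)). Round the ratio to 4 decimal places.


LPT order: [25, 23, 18, 18, 16, 4]
Machine loads after assignment: [25, 23, 34, 22]
LPT makespan = 34
Lower bound = max(max_job, ceil(total/4)) = max(25, 26) = 26
Ratio = 34 / 26 = 1.3077

1.3077


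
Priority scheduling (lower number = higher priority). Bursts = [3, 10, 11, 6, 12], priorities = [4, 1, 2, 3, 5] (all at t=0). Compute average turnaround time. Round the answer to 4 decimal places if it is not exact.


Sort by priority (ascending = highest first):
Order: [(1, 10), (2, 11), (3, 6), (4, 3), (5, 12)]
Completion times:
  Priority 1, burst=10, C=10
  Priority 2, burst=11, C=21
  Priority 3, burst=6, C=27
  Priority 4, burst=3, C=30
  Priority 5, burst=12, C=42
Average turnaround = 130/5 = 26.0

26.0


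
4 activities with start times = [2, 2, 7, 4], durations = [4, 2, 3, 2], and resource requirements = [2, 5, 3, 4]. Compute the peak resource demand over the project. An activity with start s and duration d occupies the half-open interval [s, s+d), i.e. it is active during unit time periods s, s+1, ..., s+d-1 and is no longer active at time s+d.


Each activity i is active on [start_i, start_i + duration_i).
Compute total resource usage per time slot:
  t=0: active resources = [], total = 0
  t=1: active resources = [], total = 0
  t=2: active resources = [2, 5], total = 7
  t=3: active resources = [2, 5], total = 7
  t=4: active resources = [2, 4], total = 6
  t=5: active resources = [2, 4], total = 6
  t=6: active resources = [], total = 0
  t=7: active resources = [3], total = 3
  t=8: active resources = [3], total = 3
  t=9: active resources = [3], total = 3
Peak resource demand = 7

7


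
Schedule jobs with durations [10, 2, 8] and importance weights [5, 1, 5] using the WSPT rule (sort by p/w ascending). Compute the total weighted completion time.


Compute p/w ratios and sort ascending (WSPT): [(8, 5), (10, 5), (2, 1)]
Compute weighted completion times:
  Job (p=8,w=5): C=8, w*C=5*8=40
  Job (p=10,w=5): C=18, w*C=5*18=90
  Job (p=2,w=1): C=20, w*C=1*20=20
Total weighted completion time = 150

150


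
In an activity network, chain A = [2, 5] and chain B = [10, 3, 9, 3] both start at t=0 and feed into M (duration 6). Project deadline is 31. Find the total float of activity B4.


Forward pass: ES(B4) = sum of predecessors on chain B = 22
EF = ES + duration = 22 + 3 = 25
Backward pass: LF(M) = deadline = 31; LS(M) = 31 - 6 = 25
LF(B4) = LS(M) - sum(successors on chain B) = 25 - 0 = 25
LS = LF - duration = 25 - 3 = 22
Total float = LS - ES = 22 - 22 = 0

0


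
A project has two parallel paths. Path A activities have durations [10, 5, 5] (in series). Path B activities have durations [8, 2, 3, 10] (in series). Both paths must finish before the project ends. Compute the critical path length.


Path A total = 10 + 5 + 5 = 20
Path B total = 8 + 2 + 3 + 10 = 23
Critical path = longest path = max(20, 23) = 23

23


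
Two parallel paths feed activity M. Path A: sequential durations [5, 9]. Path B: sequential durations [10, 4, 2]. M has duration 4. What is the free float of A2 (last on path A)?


ES(A2) = sum of predecessors on chain A = 5
EF(A2) = ES + duration = 5 + 9 = 14
Successor of A2 is M. ES(M) = max(sum(A), sum(B)) = max(14, 16) = 16
Free float = ES(successor) - EF(current) = 16 - 14 = 2

2


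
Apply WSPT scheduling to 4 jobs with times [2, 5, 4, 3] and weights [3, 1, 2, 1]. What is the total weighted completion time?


Compute p/w ratios and sort ascending (WSPT): [(2, 3), (4, 2), (3, 1), (5, 1)]
Compute weighted completion times:
  Job (p=2,w=3): C=2, w*C=3*2=6
  Job (p=4,w=2): C=6, w*C=2*6=12
  Job (p=3,w=1): C=9, w*C=1*9=9
  Job (p=5,w=1): C=14, w*C=1*14=14
Total weighted completion time = 41

41


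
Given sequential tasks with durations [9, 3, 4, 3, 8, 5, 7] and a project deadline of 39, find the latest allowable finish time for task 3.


LF(activity 3) = deadline - sum of successor durations
Successors: activities 4 through 7 with durations [3, 8, 5, 7]
Sum of successor durations = 23
LF = 39 - 23 = 16

16


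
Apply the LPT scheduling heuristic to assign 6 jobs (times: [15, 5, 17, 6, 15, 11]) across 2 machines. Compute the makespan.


Sort jobs in decreasing order (LPT): [17, 15, 15, 11, 6, 5]
Assign each job to the least loaded machine:
  Machine 1: jobs [17, 11, 6], load = 34
  Machine 2: jobs [15, 15, 5], load = 35
Makespan = max load = 35

35


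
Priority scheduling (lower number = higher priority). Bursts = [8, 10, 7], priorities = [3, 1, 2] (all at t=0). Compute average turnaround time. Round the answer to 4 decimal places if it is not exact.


Sort by priority (ascending = highest first):
Order: [(1, 10), (2, 7), (3, 8)]
Completion times:
  Priority 1, burst=10, C=10
  Priority 2, burst=7, C=17
  Priority 3, burst=8, C=25
Average turnaround = 52/3 = 17.3333

17.3333


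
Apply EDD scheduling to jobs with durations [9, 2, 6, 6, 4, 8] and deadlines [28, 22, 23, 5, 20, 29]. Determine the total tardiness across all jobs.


Sort by due date (EDD order): [(6, 5), (4, 20), (2, 22), (6, 23), (9, 28), (8, 29)]
Compute completion times and tardiness:
  Job 1: p=6, d=5, C=6, tardiness=max(0,6-5)=1
  Job 2: p=4, d=20, C=10, tardiness=max(0,10-20)=0
  Job 3: p=2, d=22, C=12, tardiness=max(0,12-22)=0
  Job 4: p=6, d=23, C=18, tardiness=max(0,18-23)=0
  Job 5: p=9, d=28, C=27, tardiness=max(0,27-28)=0
  Job 6: p=8, d=29, C=35, tardiness=max(0,35-29)=6
Total tardiness = 7

7


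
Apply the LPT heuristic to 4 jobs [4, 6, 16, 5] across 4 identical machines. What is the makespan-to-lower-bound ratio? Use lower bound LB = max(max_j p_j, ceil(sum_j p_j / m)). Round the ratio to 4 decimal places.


LPT order: [16, 6, 5, 4]
Machine loads after assignment: [16, 6, 5, 4]
LPT makespan = 16
Lower bound = max(max_job, ceil(total/4)) = max(16, 8) = 16
Ratio = 16 / 16 = 1.0

1.0


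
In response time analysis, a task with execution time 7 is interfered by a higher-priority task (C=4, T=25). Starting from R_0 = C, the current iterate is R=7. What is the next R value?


R_next = C + ceil(R_prev / T_hp) * C_hp
ceil(7 / 25) = ceil(0.28) = 1
Interference = 1 * 4 = 4
R_next = 7 + 4 = 11

11


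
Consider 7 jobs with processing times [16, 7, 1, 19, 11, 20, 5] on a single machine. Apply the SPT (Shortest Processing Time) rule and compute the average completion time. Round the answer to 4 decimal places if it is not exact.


Sort jobs by processing time (SPT order): [1, 5, 7, 11, 16, 19, 20]
Compute completion times sequentially:
  Job 1: processing = 1, completes at 1
  Job 2: processing = 5, completes at 6
  Job 3: processing = 7, completes at 13
  Job 4: processing = 11, completes at 24
  Job 5: processing = 16, completes at 40
  Job 6: processing = 19, completes at 59
  Job 7: processing = 20, completes at 79
Sum of completion times = 222
Average completion time = 222/7 = 31.7143

31.7143


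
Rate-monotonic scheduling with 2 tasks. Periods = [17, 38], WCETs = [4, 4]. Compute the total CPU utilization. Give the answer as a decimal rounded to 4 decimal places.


Compute individual utilizations (exact fractions):
  Task 1: C/T = 4/17 (approx. 0.2353)
  Task 2: C/T = 4/38 = 2/19 (approx. 0.1053)
Total utilization U = 4/17 + 2/19 = 110/323
Rounded to 4 decimal places: U = 0.3406
RM (Liu & Layland) bound for 2 tasks = 0.828427; compare with U = 110/323 (approx. 0.340557)
U <= bound, so schedulable by RM sufficient condition.

0.3406


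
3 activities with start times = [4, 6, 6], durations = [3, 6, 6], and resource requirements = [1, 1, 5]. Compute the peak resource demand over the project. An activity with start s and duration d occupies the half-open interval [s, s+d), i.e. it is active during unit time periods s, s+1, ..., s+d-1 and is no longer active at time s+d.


Each activity i is active on [start_i, start_i + duration_i).
Compute total resource usage per time slot:
  t=0: active resources = [], total = 0
  t=1: active resources = [], total = 0
  t=2: active resources = [], total = 0
  t=3: active resources = [], total = 0
  t=4: active resources = [1], total = 1
  t=5: active resources = [1], total = 1
  t=6: active resources = [1, 1, 5], total = 7
  t=7: active resources = [1, 5], total = 6
  t=8: active resources = [1, 5], total = 6
  t=9: active resources = [1, 5], total = 6
  t=10: active resources = [1, 5], total = 6
  t=11: active resources = [1, 5], total = 6
Peak resource demand = 7

7


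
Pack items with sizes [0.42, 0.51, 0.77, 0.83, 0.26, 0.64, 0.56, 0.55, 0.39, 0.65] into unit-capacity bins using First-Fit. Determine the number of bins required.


Place items sequentially using First-Fit:
  Item 0.42 -> new Bin 1
  Item 0.51 -> Bin 1 (now 0.93)
  Item 0.77 -> new Bin 2
  Item 0.83 -> new Bin 3
  Item 0.26 -> new Bin 4
  Item 0.64 -> Bin 4 (now 0.9)
  Item 0.56 -> new Bin 5
  Item 0.55 -> new Bin 6
  Item 0.39 -> Bin 5 (now 0.95)
  Item 0.65 -> new Bin 7
Total bins used = 7

7


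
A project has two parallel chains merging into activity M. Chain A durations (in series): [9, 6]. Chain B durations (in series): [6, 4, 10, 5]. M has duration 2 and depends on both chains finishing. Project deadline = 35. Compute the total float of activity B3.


Forward pass: ES(B3) = sum of predecessors on chain B = 10
EF = ES + duration = 10 + 10 = 20
Backward pass: LF(M) = deadline = 35; LS(M) = 35 - 2 = 33
LF(B3) = LS(M) - sum(successors on chain B) = 33 - 5 = 28
LS = LF - duration = 28 - 10 = 18
Total float = LS - ES = 18 - 10 = 8

8


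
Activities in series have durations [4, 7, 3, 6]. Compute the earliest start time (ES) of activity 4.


Activity 4 starts after activities 1 through 3 complete.
Predecessor durations: [4, 7, 3]
ES = 4 + 7 + 3 = 14

14


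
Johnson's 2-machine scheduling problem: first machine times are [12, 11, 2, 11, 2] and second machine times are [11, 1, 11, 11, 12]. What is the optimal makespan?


Apply Johnson's rule:
  Group 1 (a <= b): [(3, 2, 11), (5, 2, 12), (4, 11, 11)]
  Group 2 (a > b): [(1, 12, 11), (2, 11, 1)]
Optimal job order: [3, 5, 4, 1, 2]
Schedule:
  Job 3: M1 done at 2, M2 done at 13
  Job 5: M1 done at 4, M2 done at 25
  Job 4: M1 done at 15, M2 done at 36
  Job 1: M1 done at 27, M2 done at 47
  Job 2: M1 done at 38, M2 done at 48
Makespan = 48

48


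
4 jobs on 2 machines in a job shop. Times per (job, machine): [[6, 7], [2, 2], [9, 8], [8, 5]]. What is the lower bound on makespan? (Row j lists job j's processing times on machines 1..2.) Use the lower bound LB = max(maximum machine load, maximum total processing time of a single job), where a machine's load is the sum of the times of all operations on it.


Machine loads:
  Machine 1: 6 + 2 + 9 + 8 = 25
  Machine 2: 7 + 2 + 8 + 5 = 22
Max machine load = 25
Job totals:
  Job 1: 13
  Job 2: 4
  Job 3: 17
  Job 4: 13
Max job total = 17
Lower bound = max(25, 17) = 25

25


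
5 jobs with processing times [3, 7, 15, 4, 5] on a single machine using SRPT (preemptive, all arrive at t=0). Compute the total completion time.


Since all jobs arrive at t=0, SRPT equals SPT ordering.
SPT order: [3, 4, 5, 7, 15]
Completion times:
  Job 1: p=3, C=3
  Job 2: p=4, C=7
  Job 3: p=5, C=12
  Job 4: p=7, C=19
  Job 5: p=15, C=34
Total completion time = 3 + 7 + 12 + 19 + 34 = 75

75


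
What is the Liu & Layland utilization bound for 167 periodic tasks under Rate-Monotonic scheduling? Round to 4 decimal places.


Compute 2^(1/167) = 1.0041592075
Subtract 1: 1.0041592075 - 1 = 0.0041592075
Multiply by n: 167 * 0.0041592075 = 0.6945876525
Round to 4 dp: 0.6946

0.6946


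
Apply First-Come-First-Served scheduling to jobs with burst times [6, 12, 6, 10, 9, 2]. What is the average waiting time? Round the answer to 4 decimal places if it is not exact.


FCFS order (as given): [6, 12, 6, 10, 9, 2]
Waiting times:
  Job 1: wait = 0
  Job 2: wait = 6
  Job 3: wait = 18
  Job 4: wait = 24
  Job 5: wait = 34
  Job 6: wait = 43
Sum of waiting times = 125
Average waiting time = 125/6 = 20.8333

20.8333


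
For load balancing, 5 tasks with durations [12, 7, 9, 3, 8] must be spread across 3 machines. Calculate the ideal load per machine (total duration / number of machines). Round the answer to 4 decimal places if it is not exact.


Total processing time = 12 + 7 + 9 + 3 + 8 = 39
Number of machines = 3
Ideal balanced load = 39 / 3 = 13.0

13.0


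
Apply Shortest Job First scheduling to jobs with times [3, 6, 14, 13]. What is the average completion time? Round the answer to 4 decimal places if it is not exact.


SJF order (ascending): [3, 6, 13, 14]
Completion times:
  Job 1: burst=3, C=3
  Job 2: burst=6, C=9
  Job 3: burst=13, C=22
  Job 4: burst=14, C=36
Average completion = 70/4 = 17.5

17.5


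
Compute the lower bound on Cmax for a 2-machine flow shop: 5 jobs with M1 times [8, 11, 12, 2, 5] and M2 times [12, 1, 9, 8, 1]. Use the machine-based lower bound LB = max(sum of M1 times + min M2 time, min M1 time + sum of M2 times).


LB1 = sum(M1 times) + min(M2 times) = 38 + 1 = 39
LB2 = min(M1 times) + sum(M2 times) = 2 + 31 = 33
Lower bound = max(LB1, LB2) = max(39, 33) = 39

39


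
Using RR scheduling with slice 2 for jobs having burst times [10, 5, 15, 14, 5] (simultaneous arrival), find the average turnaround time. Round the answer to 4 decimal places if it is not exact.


Time quantum = 2
Execution trace:
  J1 runs 2 units, time = 2
  J2 runs 2 units, time = 4
  J3 runs 2 units, time = 6
  J4 runs 2 units, time = 8
  J5 runs 2 units, time = 10
  J1 runs 2 units, time = 12
  J2 runs 2 units, time = 14
  J3 runs 2 units, time = 16
  J4 runs 2 units, time = 18
  J5 runs 2 units, time = 20
  J1 runs 2 units, time = 22
  J2 runs 1 units, time = 23
  J3 runs 2 units, time = 25
  J4 runs 2 units, time = 27
  J5 runs 1 units, time = 28
  J1 runs 2 units, time = 30
  J3 runs 2 units, time = 32
  J4 runs 2 units, time = 34
  J1 runs 2 units, time = 36
  J3 runs 2 units, time = 38
  J4 runs 2 units, time = 40
  J3 runs 2 units, time = 42
  J4 runs 2 units, time = 44
  J3 runs 2 units, time = 46
  J4 runs 2 units, time = 48
  J3 runs 1 units, time = 49
Finish times: [36, 23, 49, 48, 28]
Average turnaround = 184/5 = 36.8

36.8


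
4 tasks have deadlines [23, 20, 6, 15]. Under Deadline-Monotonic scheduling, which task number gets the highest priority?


Sort tasks by relative deadline (ascending):
  Task 3: deadline = 6
  Task 4: deadline = 15
  Task 2: deadline = 20
  Task 1: deadline = 23
Priority order (highest first): [3, 4, 2, 1]
Highest priority task = 3

3


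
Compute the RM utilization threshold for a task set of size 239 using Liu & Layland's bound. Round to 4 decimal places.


Compute 2^(1/239) = 1.0029044070
Subtract 1: 1.0029044070 - 1 = 0.0029044070
Multiply by n: 239 * 0.0029044070 = 0.6941532730
Round to 4 dp: 0.6942

0.6942


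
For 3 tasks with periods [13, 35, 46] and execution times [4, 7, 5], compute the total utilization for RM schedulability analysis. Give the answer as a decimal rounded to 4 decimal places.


Compute individual utilizations (exact fractions):
  Task 1: C/T = 4/13 (approx. 0.3077)
  Task 2: C/T = 7/35 = 1/5 (approx. 0.2)
  Task 3: C/T = 5/46 (approx. 0.1087)
Total utilization U = 4/13 + 1/5 + 5/46 = 1843/2990
Rounded to 4 decimal places: U = 0.6164
RM (Liu & Layland) bound for 3 tasks = 0.779763; compare with U = 1843/2990 (approx. 0.616388)
U <= bound, so schedulable by RM sufficient condition.

0.6164


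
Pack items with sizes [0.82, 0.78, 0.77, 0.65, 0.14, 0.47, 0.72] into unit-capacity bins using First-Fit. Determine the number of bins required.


Place items sequentially using First-Fit:
  Item 0.82 -> new Bin 1
  Item 0.78 -> new Bin 2
  Item 0.77 -> new Bin 3
  Item 0.65 -> new Bin 4
  Item 0.14 -> Bin 1 (now 0.96)
  Item 0.47 -> new Bin 5
  Item 0.72 -> new Bin 6
Total bins used = 6

6


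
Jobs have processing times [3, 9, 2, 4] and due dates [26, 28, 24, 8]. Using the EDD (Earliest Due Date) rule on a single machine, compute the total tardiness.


Sort by due date (EDD order): [(4, 8), (2, 24), (3, 26), (9, 28)]
Compute completion times and tardiness:
  Job 1: p=4, d=8, C=4, tardiness=max(0,4-8)=0
  Job 2: p=2, d=24, C=6, tardiness=max(0,6-24)=0
  Job 3: p=3, d=26, C=9, tardiness=max(0,9-26)=0
  Job 4: p=9, d=28, C=18, tardiness=max(0,18-28)=0
Total tardiness = 0

0


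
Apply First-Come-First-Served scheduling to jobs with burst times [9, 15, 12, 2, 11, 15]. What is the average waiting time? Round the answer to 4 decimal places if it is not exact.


FCFS order (as given): [9, 15, 12, 2, 11, 15]
Waiting times:
  Job 1: wait = 0
  Job 2: wait = 9
  Job 3: wait = 24
  Job 4: wait = 36
  Job 5: wait = 38
  Job 6: wait = 49
Sum of waiting times = 156
Average waiting time = 156/6 = 26.0

26.0


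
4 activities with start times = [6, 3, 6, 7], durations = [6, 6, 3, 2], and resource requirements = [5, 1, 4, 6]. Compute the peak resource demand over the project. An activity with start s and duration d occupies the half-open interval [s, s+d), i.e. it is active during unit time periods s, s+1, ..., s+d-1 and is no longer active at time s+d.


Each activity i is active on [start_i, start_i + duration_i).
Compute total resource usage per time slot:
  t=0: active resources = [], total = 0
  t=1: active resources = [], total = 0
  t=2: active resources = [], total = 0
  t=3: active resources = [1], total = 1
  t=4: active resources = [1], total = 1
  t=5: active resources = [1], total = 1
  t=6: active resources = [5, 1, 4], total = 10
  t=7: active resources = [5, 1, 4, 6], total = 16
  t=8: active resources = [5, 1, 4, 6], total = 16
  t=9: active resources = [5], total = 5
  t=10: active resources = [5], total = 5
  t=11: active resources = [5], total = 5
Peak resource demand = 16

16


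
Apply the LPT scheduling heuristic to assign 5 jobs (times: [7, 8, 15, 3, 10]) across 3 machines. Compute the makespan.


Sort jobs in decreasing order (LPT): [15, 10, 8, 7, 3]
Assign each job to the least loaded machine:
  Machine 1: jobs [15], load = 15
  Machine 2: jobs [10, 3], load = 13
  Machine 3: jobs [8, 7], load = 15
Makespan = max load = 15

15


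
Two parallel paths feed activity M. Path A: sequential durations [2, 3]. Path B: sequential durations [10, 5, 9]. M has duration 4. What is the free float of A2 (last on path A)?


ES(A2) = sum of predecessors on chain A = 2
EF(A2) = ES + duration = 2 + 3 = 5
Successor of A2 is M. ES(M) = max(sum(A), sum(B)) = max(5, 24) = 24
Free float = ES(successor) - EF(current) = 24 - 5 = 19

19


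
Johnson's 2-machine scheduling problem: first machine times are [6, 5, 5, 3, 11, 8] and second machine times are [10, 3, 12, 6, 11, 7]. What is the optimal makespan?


Apply Johnson's rule:
  Group 1 (a <= b): [(4, 3, 6), (3, 5, 12), (1, 6, 10), (5, 11, 11)]
  Group 2 (a > b): [(6, 8, 7), (2, 5, 3)]
Optimal job order: [4, 3, 1, 5, 6, 2]
Schedule:
  Job 4: M1 done at 3, M2 done at 9
  Job 3: M1 done at 8, M2 done at 21
  Job 1: M1 done at 14, M2 done at 31
  Job 5: M1 done at 25, M2 done at 42
  Job 6: M1 done at 33, M2 done at 49
  Job 2: M1 done at 38, M2 done at 52
Makespan = 52

52


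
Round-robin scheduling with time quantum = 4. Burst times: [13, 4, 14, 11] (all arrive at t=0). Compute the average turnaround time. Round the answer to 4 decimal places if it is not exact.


Time quantum = 4
Execution trace:
  J1 runs 4 units, time = 4
  J2 runs 4 units, time = 8
  J3 runs 4 units, time = 12
  J4 runs 4 units, time = 16
  J1 runs 4 units, time = 20
  J3 runs 4 units, time = 24
  J4 runs 4 units, time = 28
  J1 runs 4 units, time = 32
  J3 runs 4 units, time = 36
  J4 runs 3 units, time = 39
  J1 runs 1 units, time = 40
  J3 runs 2 units, time = 42
Finish times: [40, 8, 42, 39]
Average turnaround = 129/4 = 32.25

32.25


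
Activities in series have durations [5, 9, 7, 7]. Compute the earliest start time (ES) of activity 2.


Activity 2 starts after activities 1 through 1 complete.
Predecessor durations: [5]
ES = 5 = 5

5
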